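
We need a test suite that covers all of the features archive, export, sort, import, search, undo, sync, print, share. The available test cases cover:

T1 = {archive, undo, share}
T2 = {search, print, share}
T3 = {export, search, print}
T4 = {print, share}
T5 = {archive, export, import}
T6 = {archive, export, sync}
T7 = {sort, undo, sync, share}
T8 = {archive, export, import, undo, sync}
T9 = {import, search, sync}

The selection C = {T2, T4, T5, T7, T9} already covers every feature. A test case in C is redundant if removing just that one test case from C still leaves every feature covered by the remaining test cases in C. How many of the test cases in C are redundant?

Drop T2: the rest still cover every feature — redundant.
Drop T4: the rest still cover every feature — redundant.
Drop T5: archive, export uncovered — not redundant.
Drop T7: sort, undo uncovered — not redundant.
Drop T9: the rest still cover every feature — redundant.
3 redundant: T2, T4, T9.

3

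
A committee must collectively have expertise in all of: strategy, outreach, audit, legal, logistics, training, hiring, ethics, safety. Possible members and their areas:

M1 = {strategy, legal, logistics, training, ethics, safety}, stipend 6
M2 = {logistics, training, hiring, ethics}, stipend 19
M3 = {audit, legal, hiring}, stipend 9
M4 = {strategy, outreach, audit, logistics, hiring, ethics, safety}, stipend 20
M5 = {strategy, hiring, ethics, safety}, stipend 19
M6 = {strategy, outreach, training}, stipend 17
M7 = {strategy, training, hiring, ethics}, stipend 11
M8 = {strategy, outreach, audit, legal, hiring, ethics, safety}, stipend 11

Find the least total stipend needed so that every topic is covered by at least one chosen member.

M1, M8 cover every topic at stipend 6 + 11 = 17.
Any cover uses at least 2 members; among all covering selections none totals below 17.

17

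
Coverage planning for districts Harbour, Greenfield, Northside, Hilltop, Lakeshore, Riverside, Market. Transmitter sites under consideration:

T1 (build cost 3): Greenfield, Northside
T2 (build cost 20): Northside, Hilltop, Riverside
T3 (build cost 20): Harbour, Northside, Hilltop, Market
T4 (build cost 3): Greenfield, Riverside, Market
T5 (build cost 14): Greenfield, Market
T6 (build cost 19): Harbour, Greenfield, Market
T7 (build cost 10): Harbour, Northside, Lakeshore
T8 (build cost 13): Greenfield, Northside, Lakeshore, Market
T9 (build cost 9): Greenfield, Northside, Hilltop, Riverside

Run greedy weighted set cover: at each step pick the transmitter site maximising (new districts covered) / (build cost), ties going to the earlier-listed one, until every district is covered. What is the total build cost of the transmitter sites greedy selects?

25

Pick 1: T4 adds 3 new (Greenfield, Riverside, Market) at build cost 3 (ratio 3/3).
Pick 2: T1 adds 1 new (Northside) at build cost 3 (ratio 1/3).
Pick 3: T7 adds 2 new (Harbour, Lakeshore) at build cost 10 (ratio 2/10).
Pick 4: T9 adds 1 new (Hilltop) at build cost 9 (ratio 1/9).
Greedy total build cost: 3 + 3 + 10 + 9 = 25. (The true optimum is 22, so greedy overshoots here.)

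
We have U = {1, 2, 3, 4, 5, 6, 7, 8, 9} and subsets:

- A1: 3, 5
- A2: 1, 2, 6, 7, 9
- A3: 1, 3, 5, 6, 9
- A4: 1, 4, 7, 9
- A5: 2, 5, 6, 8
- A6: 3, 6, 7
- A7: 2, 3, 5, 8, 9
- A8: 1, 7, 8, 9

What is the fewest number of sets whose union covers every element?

A1, A4, A5 together cover {1, 2, 3, 4, 5, 6, 7, 8, 9} — every element.
No 2 of the 8 sets cover everything (all 28 pairs fall short), so 3 is minimum.

3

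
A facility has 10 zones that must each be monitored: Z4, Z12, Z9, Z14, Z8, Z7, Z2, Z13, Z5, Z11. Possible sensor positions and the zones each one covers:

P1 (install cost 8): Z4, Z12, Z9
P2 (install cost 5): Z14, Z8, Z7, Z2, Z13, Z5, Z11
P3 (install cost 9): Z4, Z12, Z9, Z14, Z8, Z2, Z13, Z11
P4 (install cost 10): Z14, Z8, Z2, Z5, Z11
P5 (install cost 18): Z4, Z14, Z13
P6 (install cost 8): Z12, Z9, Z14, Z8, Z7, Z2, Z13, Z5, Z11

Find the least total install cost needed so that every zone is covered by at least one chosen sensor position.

P1, P2 cover every zone at install cost 8 + 5 = 13.
Any cover uses at least 2 sensor positions; among all covering selections none totals below 13.

13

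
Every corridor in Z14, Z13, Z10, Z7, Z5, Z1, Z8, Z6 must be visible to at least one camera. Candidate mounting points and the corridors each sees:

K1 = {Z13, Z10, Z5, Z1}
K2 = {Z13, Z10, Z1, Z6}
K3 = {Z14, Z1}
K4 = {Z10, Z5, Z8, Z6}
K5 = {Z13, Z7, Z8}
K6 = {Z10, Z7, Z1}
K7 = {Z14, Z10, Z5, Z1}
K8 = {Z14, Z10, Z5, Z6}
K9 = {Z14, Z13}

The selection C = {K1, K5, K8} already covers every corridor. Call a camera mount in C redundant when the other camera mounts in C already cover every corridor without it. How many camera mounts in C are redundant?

Drop K1: Z1 uncovered — not redundant.
Drop K5: Z7, Z8 uncovered — not redundant.
Drop K8: Z14, Z6 uncovered — not redundant.
None of the camera mounts in C is redundant.

0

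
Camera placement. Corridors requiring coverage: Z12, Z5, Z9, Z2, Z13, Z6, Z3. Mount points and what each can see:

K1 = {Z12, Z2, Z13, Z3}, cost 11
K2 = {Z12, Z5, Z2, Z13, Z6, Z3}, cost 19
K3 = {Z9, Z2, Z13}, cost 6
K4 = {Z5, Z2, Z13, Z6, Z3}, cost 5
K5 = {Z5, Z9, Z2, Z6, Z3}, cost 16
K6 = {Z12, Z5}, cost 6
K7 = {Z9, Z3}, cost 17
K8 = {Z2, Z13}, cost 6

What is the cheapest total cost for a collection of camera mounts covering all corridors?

17

K3, K4, K6 cover every corridor at cost 6 + 5 + 6 = 17.
Any cover uses at least 2 camera mounts; among all covering selections none totals below 17.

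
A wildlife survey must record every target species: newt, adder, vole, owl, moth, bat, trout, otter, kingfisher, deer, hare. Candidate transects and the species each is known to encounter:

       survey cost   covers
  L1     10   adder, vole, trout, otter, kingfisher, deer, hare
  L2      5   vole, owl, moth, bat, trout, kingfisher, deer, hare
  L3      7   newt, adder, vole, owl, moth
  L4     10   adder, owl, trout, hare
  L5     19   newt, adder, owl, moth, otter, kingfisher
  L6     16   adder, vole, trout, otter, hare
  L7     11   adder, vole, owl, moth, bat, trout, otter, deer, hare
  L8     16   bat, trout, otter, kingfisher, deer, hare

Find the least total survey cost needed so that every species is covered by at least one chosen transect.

22

L1, L2, L3 cover every species at survey cost 10 + 5 + 7 = 22.
Any cover uses at least 2 transects; among all covering selections none totals below 22.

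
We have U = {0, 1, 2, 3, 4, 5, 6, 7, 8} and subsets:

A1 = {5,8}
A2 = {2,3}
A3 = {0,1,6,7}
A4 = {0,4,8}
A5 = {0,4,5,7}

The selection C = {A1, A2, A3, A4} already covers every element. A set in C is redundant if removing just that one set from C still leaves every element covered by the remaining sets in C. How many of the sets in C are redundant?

Drop A1: 5 uncovered — not redundant.
Drop A2: 2, 3 uncovered — not redundant.
Drop A3: 1, 6, 7 uncovered — not redundant.
Drop A4: 4 uncovered — not redundant.
None of the sets in C is redundant.

0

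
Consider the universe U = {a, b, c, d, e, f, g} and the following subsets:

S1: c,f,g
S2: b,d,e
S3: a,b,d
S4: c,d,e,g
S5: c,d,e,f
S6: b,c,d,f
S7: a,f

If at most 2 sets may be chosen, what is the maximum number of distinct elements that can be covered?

6

Choosing S1, S2 covers {b, c, d, e, f, g} — 6 elements.
No choice of 2 sets does better; here a is left uncovered.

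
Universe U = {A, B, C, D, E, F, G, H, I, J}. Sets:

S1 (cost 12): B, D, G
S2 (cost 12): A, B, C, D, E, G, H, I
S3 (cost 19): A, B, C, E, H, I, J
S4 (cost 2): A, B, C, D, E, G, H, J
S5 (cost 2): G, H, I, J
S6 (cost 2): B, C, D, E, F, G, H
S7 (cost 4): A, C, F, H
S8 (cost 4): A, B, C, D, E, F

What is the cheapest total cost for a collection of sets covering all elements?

S5, S8 cover every element at cost 2 + 4 = 6.
Any cover uses at least 2 sets; among all covering selections none totals below 6.

6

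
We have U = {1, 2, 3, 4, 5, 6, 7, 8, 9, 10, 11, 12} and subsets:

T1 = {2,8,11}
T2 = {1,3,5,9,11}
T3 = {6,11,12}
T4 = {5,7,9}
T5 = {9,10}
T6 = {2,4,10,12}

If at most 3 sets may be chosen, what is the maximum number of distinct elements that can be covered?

10

Choosing T1, T2, T6 covers {1, 2, 3, 4, 5, 8, 9, 10, 11, 12} — 10 elements.
No choice of 3 sets does better; here 6, 7 are left uncovered.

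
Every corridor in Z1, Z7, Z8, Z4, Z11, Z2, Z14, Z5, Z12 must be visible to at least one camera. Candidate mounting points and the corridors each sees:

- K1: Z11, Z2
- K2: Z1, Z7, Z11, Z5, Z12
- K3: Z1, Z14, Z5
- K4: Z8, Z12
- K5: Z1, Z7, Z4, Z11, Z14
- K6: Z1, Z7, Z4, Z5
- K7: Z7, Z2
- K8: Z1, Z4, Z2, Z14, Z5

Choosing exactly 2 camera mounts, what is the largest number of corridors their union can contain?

Choosing K2, K8 covers {Z1, Z7, Z4, Z11, Z2, Z14, Z5, Z12} — 8 corridors.
No choice of 2 camera mounts does better; here Z8 is left uncovered.

8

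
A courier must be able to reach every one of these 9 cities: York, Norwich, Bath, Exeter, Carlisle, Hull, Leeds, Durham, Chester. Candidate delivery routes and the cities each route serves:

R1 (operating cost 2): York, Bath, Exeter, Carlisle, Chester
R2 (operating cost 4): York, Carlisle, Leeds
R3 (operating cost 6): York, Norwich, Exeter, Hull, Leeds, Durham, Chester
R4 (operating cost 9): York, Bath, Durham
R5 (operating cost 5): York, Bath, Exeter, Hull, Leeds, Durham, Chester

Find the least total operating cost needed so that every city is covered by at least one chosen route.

R1, R3 cover every city at operating cost 2 + 6 = 8.
Any cover uses at least 2 routes; among all covering selections none totals below 8.

8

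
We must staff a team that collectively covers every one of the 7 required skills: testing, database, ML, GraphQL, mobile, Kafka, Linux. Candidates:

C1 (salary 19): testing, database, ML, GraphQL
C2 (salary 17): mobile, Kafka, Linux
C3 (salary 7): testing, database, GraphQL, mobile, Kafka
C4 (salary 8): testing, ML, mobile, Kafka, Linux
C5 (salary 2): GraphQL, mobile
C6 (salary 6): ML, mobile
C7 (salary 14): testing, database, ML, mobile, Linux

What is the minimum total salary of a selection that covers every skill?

15

C3, C4 cover every skill at salary 7 + 8 = 15.
Any cover uses at least 2 candidates; among all covering selections none totals below 15.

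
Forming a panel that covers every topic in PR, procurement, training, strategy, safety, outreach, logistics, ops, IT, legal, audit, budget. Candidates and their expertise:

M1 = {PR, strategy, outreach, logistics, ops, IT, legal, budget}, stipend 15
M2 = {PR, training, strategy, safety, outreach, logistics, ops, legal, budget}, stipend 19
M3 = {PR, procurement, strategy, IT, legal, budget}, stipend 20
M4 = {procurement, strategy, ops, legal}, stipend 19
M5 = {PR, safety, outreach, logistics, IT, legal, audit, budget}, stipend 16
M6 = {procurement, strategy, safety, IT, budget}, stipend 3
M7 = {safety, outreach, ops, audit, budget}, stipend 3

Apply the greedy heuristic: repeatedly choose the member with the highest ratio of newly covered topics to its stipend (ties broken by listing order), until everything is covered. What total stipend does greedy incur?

Pick 1: M6 adds 5 new (procurement, strategy, safety, IT, budget) at stipend 3 (ratio 5/3).
Pick 2: M7 adds 3 new (outreach, ops, audit) at stipend 3 (ratio 3/3).
Pick 3: M2 adds 4 new (PR, training, logistics, legal) at stipend 19 (ratio 4/19).
Greedy total stipend: 3 + 3 + 19 = 25.

25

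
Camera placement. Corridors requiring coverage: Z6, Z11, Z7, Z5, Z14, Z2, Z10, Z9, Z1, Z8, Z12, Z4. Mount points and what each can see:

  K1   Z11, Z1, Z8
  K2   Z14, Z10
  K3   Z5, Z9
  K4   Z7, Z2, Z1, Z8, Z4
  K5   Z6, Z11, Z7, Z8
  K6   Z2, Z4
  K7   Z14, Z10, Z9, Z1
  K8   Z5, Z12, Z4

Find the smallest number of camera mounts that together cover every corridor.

4

K4, K5, K7, K8 together cover {Z6, Z11, Z7, Z5, Z14, Z2, Z10, Z9, Z1, Z8, Z12, Z4} — every corridor.
No 3 of the 8 camera mounts cover everything (all 56 triples fall short), so 4 is minimum.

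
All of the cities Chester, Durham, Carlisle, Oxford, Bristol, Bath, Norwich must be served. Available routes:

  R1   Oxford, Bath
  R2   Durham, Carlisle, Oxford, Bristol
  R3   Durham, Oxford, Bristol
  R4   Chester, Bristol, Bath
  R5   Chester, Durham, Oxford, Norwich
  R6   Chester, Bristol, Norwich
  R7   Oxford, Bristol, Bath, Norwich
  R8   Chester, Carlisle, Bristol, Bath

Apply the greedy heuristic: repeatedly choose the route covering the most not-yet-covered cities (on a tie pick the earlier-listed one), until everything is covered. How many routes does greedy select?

3

Pick 1: R2 covers 4 new cities (Durham, Carlisle, Oxford, Bristol).
Pick 2: R4 covers 2 new cities (Chester, Bath).
Pick 3: R5 covers 1 new cities (Norwich).
Greedy uses 3 routes. (The true minimum is 2.)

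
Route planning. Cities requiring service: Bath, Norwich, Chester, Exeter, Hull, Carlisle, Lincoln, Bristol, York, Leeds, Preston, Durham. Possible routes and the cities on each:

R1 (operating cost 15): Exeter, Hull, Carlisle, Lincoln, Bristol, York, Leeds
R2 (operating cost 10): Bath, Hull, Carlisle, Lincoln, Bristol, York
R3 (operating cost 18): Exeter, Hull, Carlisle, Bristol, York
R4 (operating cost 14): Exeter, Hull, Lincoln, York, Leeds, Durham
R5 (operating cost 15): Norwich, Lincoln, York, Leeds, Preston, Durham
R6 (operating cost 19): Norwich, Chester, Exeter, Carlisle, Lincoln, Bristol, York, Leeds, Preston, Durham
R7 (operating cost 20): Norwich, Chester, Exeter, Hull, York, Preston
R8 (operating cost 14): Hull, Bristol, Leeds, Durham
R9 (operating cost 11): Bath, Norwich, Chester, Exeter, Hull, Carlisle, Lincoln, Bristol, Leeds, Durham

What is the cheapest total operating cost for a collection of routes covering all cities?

R5, R9 cover every city at operating cost 15 + 11 = 26.
Any cover uses at least 2 routes; among all covering selections none totals below 26.

26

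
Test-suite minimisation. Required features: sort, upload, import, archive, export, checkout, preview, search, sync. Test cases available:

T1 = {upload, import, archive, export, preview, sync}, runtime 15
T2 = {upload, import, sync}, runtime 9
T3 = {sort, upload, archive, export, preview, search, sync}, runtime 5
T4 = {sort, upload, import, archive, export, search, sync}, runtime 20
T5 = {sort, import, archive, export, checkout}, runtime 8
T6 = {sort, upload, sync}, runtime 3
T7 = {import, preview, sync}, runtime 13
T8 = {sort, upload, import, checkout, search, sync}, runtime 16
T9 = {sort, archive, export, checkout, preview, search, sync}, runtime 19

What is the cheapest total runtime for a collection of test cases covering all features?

13

T3, T5 cover every feature at runtime 5 + 8 = 13.
Any cover uses at least 2 test cases; among all covering selections none totals below 13.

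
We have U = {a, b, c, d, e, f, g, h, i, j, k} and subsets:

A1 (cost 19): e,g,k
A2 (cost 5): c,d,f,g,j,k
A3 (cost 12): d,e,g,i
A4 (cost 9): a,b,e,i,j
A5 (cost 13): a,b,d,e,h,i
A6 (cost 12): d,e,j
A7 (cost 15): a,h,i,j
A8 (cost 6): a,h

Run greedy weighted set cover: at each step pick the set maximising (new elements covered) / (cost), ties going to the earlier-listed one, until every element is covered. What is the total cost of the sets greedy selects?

20

Pick 1: A2 adds 6 new (c, d, f, g, j, k) at cost 5 (ratio 6/5).
Pick 2: A4 adds 4 new (a, b, e, i) at cost 9 (ratio 4/9).
Pick 3: A8 adds 1 new (h) at cost 6 (ratio 1/6).
Greedy total cost: 5 + 9 + 6 = 20. (The true optimum is 18, so greedy overshoots here.)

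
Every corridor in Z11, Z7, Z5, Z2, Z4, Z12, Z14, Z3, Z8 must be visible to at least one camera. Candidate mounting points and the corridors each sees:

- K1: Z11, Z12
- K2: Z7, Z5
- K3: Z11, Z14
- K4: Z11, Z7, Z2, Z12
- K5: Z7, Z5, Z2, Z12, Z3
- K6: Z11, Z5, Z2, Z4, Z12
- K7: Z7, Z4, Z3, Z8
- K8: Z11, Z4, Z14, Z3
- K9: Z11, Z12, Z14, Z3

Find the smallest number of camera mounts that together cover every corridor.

K3, K5, K7 together cover {Z11, Z7, Z5, Z2, Z4, Z12, Z14, Z3, Z8} — every corridor.
No 2 of the 9 camera mounts cover everything (all 36 pairs fall short), so 3 is minimum.

3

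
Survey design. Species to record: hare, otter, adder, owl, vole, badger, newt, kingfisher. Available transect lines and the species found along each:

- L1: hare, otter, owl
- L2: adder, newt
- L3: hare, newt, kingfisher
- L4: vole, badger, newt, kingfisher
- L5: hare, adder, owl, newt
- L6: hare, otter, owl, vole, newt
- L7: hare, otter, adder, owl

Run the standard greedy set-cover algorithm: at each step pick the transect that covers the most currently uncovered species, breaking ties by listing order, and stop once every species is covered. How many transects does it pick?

3

Pick 1: L6 covers 5 new species (hare, otter, owl, vole, newt).
Pick 2: L4 covers 2 new species (badger, kingfisher).
Pick 3: L2 covers 1 new species (adder).
Greedy uses 3 transects. (The true minimum is 2.)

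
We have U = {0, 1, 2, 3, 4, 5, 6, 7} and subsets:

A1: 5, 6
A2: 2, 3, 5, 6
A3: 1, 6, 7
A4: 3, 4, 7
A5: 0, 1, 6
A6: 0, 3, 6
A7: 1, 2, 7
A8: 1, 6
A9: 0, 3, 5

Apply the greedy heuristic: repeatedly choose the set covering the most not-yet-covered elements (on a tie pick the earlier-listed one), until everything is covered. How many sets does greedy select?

Pick 1: A2 covers 4 new elements (2, 3, 5, 6).
Pick 2: A3 covers 2 new elements (1, 7).
Pick 3: A4 covers 1 new elements (4).
Pick 4: A5 covers 1 new elements (0).
Greedy uses 4 sets. (The true minimum is 3.)

4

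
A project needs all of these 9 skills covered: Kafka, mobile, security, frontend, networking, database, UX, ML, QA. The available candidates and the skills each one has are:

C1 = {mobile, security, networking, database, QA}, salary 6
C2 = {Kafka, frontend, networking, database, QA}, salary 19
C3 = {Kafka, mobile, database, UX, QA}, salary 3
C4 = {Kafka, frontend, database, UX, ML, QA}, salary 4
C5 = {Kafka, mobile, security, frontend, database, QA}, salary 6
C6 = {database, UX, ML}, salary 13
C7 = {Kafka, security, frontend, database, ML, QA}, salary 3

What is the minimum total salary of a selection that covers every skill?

10

C1, C4 cover every skill at salary 6 + 4 = 10.
Any cover uses at least 2 candidates; among all covering selections none totals below 10.
Greedy by coverage-per-salary would pick C7, C3, C1 for 12 — worse than the optimum 10.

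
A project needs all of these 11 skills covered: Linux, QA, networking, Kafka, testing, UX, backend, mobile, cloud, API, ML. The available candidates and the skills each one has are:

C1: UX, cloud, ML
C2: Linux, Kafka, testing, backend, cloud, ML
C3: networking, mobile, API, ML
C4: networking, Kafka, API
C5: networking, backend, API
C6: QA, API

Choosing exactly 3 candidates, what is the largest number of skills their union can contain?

Choosing C1, C2, C3 covers {Linux, networking, Kafka, testing, UX, backend, mobile, cloud, API, ML} — 10 skills.
No choice of 3 candidates does better; here QA is left uncovered.

10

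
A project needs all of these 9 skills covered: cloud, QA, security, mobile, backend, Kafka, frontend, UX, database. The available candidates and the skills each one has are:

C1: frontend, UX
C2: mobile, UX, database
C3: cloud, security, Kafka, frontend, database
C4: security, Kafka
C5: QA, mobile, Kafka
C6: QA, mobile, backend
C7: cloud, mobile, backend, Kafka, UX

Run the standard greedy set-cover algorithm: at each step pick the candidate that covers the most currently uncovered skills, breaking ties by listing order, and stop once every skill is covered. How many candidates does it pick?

Pick 1: C3 covers 5 new skills (cloud, security, Kafka, frontend, database).
Pick 2: C6 covers 3 new skills (QA, mobile, backend).
Pick 3: C1 covers 1 new skills (UX).
Greedy uses 3 candidates.

3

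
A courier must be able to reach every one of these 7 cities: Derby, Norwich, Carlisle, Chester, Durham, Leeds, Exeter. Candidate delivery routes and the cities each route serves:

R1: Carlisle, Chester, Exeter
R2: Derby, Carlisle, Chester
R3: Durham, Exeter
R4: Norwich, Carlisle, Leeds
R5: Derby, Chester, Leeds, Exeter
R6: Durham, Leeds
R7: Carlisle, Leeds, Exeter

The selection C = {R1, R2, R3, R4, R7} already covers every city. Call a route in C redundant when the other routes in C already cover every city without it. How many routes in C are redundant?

Drop R1: the rest still cover every city — redundant.
Drop R2: Derby uncovered — not redundant.
Drop R3: Durham uncovered — not redundant.
Drop R4: Norwich uncovered — not redundant.
Drop R7: the rest still cover every city — redundant.
2 redundant: R1, R7.

2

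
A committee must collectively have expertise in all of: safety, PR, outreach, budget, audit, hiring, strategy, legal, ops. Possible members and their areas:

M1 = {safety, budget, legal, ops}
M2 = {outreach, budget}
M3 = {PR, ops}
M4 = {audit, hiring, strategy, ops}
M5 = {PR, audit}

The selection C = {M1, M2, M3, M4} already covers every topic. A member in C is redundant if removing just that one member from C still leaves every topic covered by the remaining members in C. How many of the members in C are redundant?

0

Drop M1: safety, legal uncovered — not redundant.
Drop M2: outreach uncovered — not redundant.
Drop M3: PR uncovered — not redundant.
Drop M4: audit, hiring, strategy uncovered — not redundant.
None of the members in C is redundant.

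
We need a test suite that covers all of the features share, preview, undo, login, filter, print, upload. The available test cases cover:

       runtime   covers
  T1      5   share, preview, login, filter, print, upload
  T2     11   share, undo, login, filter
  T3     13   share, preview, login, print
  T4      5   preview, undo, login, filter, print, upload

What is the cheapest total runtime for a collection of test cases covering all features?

T1, T4 cover every feature at runtime 5 + 5 = 10.
Any cover uses at least 2 test cases; among all covering selections none totals below 10.

10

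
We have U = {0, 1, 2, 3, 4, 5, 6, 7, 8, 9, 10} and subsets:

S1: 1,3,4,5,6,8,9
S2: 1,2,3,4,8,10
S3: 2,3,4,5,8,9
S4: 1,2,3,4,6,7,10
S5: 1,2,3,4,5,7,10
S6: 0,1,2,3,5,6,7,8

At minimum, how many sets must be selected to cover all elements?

3

S1, S2, S6 together cover {0, 1, 2, 3, 4, 5, 6, 7, 8, 9, 10} — every element.
No 2 of the 6 sets cover everything (all 15 pairs fall short), so 3 is minimum.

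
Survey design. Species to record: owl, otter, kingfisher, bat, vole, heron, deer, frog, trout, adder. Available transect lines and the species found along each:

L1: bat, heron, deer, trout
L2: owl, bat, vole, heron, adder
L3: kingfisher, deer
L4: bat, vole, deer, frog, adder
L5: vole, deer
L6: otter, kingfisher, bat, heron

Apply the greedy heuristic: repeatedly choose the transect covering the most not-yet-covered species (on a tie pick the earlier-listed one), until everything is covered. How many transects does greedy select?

Pick 1: L2 covers 5 new species (owl, bat, vole, heron, adder).
Pick 2: L1 covers 2 new species (deer, trout).
Pick 3: L6 covers 2 new species (otter, kingfisher).
Pick 4: L4 covers 1 new species (frog).
Greedy uses 4 transects.

4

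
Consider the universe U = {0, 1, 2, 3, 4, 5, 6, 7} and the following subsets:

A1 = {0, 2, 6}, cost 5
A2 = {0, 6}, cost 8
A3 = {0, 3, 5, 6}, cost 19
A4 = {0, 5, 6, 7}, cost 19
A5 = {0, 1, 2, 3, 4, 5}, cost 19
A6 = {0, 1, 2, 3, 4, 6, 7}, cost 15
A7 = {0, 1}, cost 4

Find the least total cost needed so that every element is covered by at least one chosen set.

34

A3, A6 cover every element at cost 19 + 15 = 34.
Any cover uses at least 2 sets; among all covering selections none totals below 34.
Greedy by coverage-per-cost would pick A1, A6, A3 for 39 — worse than the optimum 34.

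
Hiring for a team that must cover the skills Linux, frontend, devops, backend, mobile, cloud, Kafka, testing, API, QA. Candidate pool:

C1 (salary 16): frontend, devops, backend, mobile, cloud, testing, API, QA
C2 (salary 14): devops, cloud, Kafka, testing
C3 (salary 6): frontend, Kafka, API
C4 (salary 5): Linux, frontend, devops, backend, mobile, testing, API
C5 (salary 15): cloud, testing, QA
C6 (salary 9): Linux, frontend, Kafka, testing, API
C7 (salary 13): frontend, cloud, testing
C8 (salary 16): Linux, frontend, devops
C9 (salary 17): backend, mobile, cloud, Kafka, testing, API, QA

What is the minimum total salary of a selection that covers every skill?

22

C4, C9 cover every skill at salary 5 + 17 = 22.
Any cover uses at least 2 candidates; among all covering selections none totals below 22.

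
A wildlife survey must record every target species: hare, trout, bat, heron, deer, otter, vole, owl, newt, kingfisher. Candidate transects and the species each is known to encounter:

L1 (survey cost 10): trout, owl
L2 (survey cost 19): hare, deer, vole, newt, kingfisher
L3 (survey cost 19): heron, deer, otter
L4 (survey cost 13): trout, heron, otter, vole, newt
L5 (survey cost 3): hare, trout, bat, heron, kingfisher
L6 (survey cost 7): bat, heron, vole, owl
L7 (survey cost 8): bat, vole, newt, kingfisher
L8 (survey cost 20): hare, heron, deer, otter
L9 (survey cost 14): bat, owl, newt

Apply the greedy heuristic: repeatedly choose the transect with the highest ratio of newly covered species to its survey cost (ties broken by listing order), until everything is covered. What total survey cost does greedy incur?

Pick 1: L5 adds 5 new (hare, trout, bat, heron, kingfisher) at survey cost 3 (ratio 5/3).
Pick 2: L6 adds 2 new (vole, owl) at survey cost 7 (ratio 2/7).
Pick 3: L4 adds 2 new (otter, newt) at survey cost 13 (ratio 2/13).
Pick 4: L2 adds 1 new (deer) at survey cost 19 (ratio 1/19).
Greedy total survey cost: 3 + 7 + 13 + 19 = 42. (The true optimum is 37, so greedy overshoots here.)

42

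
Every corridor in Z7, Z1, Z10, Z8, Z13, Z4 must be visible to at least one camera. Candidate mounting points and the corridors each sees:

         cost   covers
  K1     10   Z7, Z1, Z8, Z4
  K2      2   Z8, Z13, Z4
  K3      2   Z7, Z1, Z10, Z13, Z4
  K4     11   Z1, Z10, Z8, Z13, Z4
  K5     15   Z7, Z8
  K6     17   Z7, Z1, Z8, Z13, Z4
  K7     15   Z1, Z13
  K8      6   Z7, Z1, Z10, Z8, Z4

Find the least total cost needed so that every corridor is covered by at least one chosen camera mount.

4

K2, K3 cover every corridor at cost 2 + 2 = 4.
Any cover uses at least 2 camera mounts; among all covering selections none totals below 4.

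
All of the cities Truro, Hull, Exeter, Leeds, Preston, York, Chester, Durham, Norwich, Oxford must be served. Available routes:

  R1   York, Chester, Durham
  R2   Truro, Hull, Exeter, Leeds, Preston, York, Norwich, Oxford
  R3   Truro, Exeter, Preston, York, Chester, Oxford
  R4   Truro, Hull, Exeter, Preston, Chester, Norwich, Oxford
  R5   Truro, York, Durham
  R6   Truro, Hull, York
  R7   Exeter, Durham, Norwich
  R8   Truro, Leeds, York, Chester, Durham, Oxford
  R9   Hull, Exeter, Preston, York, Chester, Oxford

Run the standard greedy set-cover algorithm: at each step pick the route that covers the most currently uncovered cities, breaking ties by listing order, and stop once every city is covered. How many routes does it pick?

2

Pick 1: R2 covers 8 new cities (Truro, Hull, Exeter, Leeds, Preston, York, Norwich, Oxford).
Pick 2: R1 covers 2 new cities (Chester, Durham).
Greedy uses 2 routes.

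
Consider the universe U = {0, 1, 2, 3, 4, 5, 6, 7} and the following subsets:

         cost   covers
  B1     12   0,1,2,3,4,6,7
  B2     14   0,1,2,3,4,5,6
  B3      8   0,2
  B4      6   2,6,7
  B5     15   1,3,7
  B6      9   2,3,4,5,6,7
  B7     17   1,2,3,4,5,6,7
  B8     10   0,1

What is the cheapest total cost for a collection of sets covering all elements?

B6, B8 cover every element at cost 9 + 10 = 19.
Any cover uses at least 2 sets; among all covering selections none totals below 19.

19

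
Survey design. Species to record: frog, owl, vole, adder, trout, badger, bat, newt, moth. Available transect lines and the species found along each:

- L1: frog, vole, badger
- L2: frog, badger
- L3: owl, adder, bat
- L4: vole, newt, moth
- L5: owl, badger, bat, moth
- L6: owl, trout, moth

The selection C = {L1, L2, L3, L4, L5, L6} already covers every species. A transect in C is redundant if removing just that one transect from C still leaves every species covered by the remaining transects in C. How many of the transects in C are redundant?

Drop L1: the rest still cover every species — redundant.
Drop L2: the rest still cover every species — redundant.
Drop L3: adder uncovered — not redundant.
Drop L4: newt uncovered — not redundant.
Drop L5: the rest still cover every species — redundant.
Drop L6: trout uncovered — not redundant.
3 redundant: L1, L2, L5.

3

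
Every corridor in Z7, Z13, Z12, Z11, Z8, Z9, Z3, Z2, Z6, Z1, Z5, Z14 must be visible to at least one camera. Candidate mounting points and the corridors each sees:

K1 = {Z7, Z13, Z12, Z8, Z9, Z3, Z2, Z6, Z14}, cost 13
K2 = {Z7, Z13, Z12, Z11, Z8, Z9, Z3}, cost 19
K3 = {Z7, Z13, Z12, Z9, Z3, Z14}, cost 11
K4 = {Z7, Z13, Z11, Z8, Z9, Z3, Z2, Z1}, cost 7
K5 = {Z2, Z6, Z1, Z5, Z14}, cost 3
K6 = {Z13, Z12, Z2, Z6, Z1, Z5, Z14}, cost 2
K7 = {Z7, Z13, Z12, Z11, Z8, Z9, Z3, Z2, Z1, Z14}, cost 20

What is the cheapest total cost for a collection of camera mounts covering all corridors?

9

K4, K6 cover every corridor at cost 7 + 2 = 9.
Any cover uses at least 2 camera mounts; among all covering selections none totals below 9.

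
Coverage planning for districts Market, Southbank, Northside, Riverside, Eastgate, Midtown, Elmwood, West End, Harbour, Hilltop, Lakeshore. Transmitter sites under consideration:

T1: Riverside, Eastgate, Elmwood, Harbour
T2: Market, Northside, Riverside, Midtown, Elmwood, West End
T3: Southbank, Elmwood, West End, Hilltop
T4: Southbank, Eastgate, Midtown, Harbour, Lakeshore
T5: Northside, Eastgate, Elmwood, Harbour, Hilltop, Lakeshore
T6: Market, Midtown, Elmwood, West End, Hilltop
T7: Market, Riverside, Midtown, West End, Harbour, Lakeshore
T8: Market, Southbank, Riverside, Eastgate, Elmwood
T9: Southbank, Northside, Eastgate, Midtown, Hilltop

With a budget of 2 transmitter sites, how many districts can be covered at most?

Choosing T2, T4 covers {Market, Southbank, Northside, Riverside, Eastgate, Midtown, Elmwood, West End, Harbour, Lakeshore} — 10 districts.
No choice of 2 transmitter sites does better; here Hilltop is left uncovered.

10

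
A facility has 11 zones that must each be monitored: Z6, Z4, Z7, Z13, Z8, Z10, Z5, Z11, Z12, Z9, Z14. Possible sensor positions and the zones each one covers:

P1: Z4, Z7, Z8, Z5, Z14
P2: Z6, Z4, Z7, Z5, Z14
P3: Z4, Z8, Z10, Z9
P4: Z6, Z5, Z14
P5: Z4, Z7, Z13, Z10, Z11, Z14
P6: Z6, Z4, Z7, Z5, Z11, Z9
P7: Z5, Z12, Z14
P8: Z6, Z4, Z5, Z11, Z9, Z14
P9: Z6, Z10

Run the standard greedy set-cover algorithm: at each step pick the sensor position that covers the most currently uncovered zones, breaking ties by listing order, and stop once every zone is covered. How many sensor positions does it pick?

4

Pick 1: P5 covers 6 new zones (Z4, Z7, Z13, Z10, Z11, Z14).
Pick 2: P6 covers 3 new zones (Z6, Z5, Z9).
Pick 3: P1 covers 1 new zones (Z8).
Pick 4: P7 covers 1 new zones (Z12).
Greedy uses 4 sensor positions.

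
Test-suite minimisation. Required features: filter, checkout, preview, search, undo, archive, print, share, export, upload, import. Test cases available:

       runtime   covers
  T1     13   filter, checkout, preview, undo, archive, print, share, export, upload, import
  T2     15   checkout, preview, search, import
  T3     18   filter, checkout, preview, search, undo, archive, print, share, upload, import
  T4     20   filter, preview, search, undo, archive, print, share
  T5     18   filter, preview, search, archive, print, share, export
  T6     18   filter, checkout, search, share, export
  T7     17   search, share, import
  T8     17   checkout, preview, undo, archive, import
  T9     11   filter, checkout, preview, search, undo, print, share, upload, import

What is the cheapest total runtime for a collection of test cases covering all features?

T1, T9 cover every feature at runtime 13 + 11 = 24.
Any cover uses at least 2 test cases; among all covering selections none totals below 24.

24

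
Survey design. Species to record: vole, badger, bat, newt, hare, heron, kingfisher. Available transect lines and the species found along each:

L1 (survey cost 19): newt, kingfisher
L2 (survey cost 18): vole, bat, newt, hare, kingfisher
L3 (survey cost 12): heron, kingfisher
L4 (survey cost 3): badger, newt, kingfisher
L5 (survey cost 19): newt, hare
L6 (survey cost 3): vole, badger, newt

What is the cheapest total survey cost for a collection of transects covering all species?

33

L2, L3, L4 cover every species at survey cost 18 + 12 + 3 = 33.
Any cover uses at least 3 transects; among all covering selections none totals below 33.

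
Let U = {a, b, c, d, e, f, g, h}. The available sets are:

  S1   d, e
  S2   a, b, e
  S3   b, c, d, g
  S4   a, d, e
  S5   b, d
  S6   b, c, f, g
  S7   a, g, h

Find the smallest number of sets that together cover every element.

3

S1, S6, S7 together cover {a, b, c, d, e, f, g, h} — every element.
No 2 of the 7 sets cover everything (all 21 pairs fall short), so 3 is minimum.
Greedy (largest uncovered first) would take S3, S2, S6, S7 — 4 sets — but 3 suffice.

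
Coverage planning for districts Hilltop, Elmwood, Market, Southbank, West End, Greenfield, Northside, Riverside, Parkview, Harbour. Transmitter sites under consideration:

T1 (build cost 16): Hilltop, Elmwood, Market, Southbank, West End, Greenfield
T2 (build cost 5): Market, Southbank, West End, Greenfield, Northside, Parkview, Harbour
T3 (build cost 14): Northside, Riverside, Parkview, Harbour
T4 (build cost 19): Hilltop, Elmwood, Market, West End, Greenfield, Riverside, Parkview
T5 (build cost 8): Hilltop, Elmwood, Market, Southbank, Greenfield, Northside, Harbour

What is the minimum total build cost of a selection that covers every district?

24

T2, T4 cover every district at build cost 5 + 19 = 24.
Any cover uses at least 2 transmitter sites; among all covering selections none totals below 24.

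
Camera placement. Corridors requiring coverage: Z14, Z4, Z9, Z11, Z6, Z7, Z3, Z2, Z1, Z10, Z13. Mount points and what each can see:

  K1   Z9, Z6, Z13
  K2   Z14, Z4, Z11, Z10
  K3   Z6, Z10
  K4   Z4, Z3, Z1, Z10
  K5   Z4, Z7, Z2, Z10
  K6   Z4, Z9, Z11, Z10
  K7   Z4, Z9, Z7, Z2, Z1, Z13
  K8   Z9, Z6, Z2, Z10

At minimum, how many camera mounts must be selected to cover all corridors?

K1, K2, K4, K5 together cover {Z14, Z4, Z9, Z11, Z6, Z7, Z3, Z2, Z1, Z10, Z13} — every corridor.
No 3 of the 8 camera mounts cover everything (all 56 triples fall short), so 4 is minimum.

4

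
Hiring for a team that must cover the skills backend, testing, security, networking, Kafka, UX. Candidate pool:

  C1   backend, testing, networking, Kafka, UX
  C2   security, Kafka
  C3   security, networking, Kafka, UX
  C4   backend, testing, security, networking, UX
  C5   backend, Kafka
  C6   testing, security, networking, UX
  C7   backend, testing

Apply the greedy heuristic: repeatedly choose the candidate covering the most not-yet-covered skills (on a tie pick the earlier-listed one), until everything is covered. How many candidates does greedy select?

2

Pick 1: C1 covers 5 new skills (backend, testing, networking, Kafka, UX).
Pick 2: C2 covers 1 new skills (security).
Greedy uses 2 candidates.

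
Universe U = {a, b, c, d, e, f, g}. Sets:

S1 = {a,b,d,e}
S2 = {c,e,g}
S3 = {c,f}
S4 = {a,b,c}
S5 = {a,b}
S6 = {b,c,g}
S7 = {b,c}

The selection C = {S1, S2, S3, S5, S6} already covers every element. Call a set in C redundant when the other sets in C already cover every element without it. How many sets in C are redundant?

Drop S1: d uncovered — not redundant.
Drop S2: the rest still cover every element — redundant.
Drop S3: f uncovered — not redundant.
Drop S5: the rest still cover every element — redundant.
Drop S6: the rest still cover every element — redundant.
3 redundant: S2, S5, S6.

3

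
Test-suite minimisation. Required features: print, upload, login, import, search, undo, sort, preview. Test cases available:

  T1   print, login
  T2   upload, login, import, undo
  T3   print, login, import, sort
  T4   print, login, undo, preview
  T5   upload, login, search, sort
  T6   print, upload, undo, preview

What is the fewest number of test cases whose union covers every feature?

3

T2, T4, T5 together cover {print, upload, login, import, search, undo, sort, preview} — every feature.
No 2 of the 6 test cases cover everything (all 15 pairs fall short), so 3 is minimum.
Greedy (largest uncovered first) would take T2, T3, T4, T5 — 4 test cases — but 3 suffice.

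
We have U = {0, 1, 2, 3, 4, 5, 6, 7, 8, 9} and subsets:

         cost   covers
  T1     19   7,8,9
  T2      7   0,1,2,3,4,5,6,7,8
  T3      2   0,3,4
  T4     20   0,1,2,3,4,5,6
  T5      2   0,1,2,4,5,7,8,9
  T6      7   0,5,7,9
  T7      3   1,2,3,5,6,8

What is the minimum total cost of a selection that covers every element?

5

T5, T7 cover every element at cost 2 + 3 = 5.
Any cover uses at least 2 sets; among all covering selections none totals below 5.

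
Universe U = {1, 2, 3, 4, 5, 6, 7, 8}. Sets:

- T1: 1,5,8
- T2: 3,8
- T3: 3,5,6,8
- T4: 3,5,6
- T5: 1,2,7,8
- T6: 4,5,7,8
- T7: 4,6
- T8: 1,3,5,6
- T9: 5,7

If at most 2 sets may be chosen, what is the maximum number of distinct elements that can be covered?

7

Choosing T3, T5 covers {1, 2, 3, 5, 6, 7, 8} — 7 elements.
No choice of 2 sets does better; here 4 is left uncovered.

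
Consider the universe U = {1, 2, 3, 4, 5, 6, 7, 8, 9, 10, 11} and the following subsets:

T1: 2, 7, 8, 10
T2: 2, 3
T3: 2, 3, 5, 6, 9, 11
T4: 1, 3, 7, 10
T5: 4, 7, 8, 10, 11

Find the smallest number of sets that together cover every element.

T3, T4, T5 together cover {1, 2, 3, 4, 5, 6, 7, 8, 9, 10, 11} — every element.
No 2 of the 5 sets cover everything (all 10 pairs fall short), so 3 is minimum.

3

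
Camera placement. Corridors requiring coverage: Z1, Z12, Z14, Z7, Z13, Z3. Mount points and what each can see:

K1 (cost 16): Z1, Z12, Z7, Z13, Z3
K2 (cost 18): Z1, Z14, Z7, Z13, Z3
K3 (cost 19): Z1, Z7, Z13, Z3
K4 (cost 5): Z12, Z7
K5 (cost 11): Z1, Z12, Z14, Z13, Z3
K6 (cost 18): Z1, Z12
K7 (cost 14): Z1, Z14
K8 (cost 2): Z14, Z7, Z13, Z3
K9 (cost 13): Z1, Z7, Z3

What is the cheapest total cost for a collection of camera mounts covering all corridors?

K5, K8 cover every corridor at cost 11 + 2 = 13.
Any cover uses at least 2 camera mounts; among all covering selections none totals below 13.

13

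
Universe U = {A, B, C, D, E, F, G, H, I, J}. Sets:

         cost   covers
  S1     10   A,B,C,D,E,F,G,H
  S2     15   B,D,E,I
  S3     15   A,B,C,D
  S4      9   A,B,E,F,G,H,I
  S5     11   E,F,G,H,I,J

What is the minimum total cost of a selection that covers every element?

S1, S5 cover every element at cost 10 + 11 = 21.
Any cover uses at least 2 sets; among all covering selections none totals below 21.

21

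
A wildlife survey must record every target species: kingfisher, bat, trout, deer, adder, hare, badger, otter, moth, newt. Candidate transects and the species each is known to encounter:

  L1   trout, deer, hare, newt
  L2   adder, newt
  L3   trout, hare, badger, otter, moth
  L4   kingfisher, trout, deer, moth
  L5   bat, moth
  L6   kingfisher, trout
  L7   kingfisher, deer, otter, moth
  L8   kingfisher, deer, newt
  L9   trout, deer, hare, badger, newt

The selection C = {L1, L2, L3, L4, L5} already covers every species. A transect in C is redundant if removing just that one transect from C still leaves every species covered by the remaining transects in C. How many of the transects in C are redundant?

Drop L1: the rest still cover every species — redundant.
Drop L2: adder uncovered — not redundant.
Drop L3: badger, otter uncovered — not redundant.
Drop L4: kingfisher uncovered — not redundant.
Drop L5: bat uncovered — not redundant.
1 redundant: L1.

1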